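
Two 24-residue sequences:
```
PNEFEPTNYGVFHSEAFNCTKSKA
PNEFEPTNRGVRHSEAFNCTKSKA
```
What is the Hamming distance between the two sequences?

Mismatches (1-based): residue 9: Y→R; residue 12: F→R.

2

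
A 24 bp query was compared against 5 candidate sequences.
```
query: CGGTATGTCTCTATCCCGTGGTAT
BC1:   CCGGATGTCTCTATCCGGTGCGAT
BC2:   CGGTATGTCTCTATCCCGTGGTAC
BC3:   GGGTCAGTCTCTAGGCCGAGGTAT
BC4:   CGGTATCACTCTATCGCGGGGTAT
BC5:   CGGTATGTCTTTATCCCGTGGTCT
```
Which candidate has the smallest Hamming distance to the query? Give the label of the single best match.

BC2

Hamming distances to query — BC1: 5; BC2: 1; BC3: 6; BC4: 4; BC5: 2.
Smallest is BC2 with 1 mismatch.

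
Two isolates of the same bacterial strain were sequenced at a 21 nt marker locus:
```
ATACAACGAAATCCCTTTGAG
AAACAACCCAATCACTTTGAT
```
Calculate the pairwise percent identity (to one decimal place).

76.2%

Mismatches at positions 2, 8, 9, 14, 21 (1-based): 5 of 21.
Identical positions: 16/21 = 76.19% → 76.2%.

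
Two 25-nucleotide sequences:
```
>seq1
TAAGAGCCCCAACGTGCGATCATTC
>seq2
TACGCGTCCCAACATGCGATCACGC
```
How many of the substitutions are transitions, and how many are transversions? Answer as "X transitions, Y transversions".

3 transitions, 3 transversions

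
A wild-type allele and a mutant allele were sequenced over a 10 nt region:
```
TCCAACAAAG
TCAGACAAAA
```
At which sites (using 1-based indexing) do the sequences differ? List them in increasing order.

3, 4, 10

Differences at site 3 (C→A), site 4 (A→G), site 10 (G→A).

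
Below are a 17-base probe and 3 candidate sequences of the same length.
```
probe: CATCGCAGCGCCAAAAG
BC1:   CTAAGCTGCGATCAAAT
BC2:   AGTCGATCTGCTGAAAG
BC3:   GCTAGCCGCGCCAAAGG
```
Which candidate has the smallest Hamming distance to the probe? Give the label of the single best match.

Hamming distances to probe — BC1: 8; BC2: 8; BC3: 5.
Smallest is BC3 with 5 mismatches.

BC3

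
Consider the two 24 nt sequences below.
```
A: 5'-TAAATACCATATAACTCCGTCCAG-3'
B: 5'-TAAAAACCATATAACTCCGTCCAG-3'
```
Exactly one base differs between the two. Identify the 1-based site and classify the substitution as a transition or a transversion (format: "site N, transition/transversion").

site 5, transversion

Site 5 changes T→A. T is a pyrimidine and A is a purine, so this is a transversion.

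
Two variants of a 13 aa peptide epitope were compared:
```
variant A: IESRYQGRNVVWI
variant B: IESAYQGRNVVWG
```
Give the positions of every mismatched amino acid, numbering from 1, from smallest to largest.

4, 13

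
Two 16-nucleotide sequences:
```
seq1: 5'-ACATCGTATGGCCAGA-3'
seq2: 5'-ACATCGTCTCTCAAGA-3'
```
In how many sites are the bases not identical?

The sequences differ at sites 8, 10, 11, 13 (1-based) — 4 in total.

4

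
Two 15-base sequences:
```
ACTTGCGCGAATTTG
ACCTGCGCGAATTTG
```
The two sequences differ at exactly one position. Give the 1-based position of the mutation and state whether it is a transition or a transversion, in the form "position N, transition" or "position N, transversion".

position 3, transition

Position 3 changes T→C. T is a pyrimidine and C is a pyrimidine, so this is a transition.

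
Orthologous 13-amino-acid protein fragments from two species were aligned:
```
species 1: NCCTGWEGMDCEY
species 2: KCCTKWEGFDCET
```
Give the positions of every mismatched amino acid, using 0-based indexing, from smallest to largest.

Scanning 0-based: 0: N/K; 4: G/K; 8: M/F; 12: Y/T.

0, 4, 8, 12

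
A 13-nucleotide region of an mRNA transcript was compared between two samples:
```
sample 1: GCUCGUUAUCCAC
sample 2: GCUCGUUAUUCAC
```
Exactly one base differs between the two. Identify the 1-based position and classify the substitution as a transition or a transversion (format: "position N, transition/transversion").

position 10, transition

Position 10 changes C→U. C is a pyrimidine and U is a pyrimidine, so this is a transition.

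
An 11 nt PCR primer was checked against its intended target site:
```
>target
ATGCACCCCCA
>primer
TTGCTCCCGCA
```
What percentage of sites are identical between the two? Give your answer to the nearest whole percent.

3 positions differ (1, 5, 9), so 8 of 11 match: 8/11 = 72.73%.

73%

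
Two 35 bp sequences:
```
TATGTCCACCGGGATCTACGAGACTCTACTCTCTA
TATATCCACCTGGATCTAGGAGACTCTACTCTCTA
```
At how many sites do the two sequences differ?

The sequences differ at sites 4, 11, 19 (1-based) — 3 in total.

3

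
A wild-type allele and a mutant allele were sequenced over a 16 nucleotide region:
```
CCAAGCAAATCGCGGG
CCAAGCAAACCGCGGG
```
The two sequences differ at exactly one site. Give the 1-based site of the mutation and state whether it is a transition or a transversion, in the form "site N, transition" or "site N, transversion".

site 10, transition

Site 10 changes T→C. T is a pyrimidine and C is a pyrimidine, so this is a transition.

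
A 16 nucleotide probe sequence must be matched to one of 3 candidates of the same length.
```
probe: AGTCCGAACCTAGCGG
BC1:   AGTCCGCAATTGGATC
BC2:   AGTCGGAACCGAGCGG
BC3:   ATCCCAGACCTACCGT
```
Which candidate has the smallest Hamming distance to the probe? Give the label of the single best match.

BC1 differs at 7 positions; BC2 differs at 2 positions; BC3 differs at 6 positions. The closest is BC2.

BC2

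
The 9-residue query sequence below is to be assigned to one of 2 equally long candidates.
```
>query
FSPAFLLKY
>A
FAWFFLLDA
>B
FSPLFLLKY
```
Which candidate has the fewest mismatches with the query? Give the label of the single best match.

B

A differs at 5 positions; B differs at 1 position. The closest is B.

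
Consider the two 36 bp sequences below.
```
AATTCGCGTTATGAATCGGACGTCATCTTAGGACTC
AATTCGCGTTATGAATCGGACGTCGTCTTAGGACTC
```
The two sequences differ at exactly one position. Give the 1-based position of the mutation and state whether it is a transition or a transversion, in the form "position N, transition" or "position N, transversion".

Position 25 changes A→G. A is a purine and G is a purine, so this is a transition.

position 25, transition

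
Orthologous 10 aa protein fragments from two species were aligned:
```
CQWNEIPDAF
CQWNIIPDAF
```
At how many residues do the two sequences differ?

Mismatches (1-based): residue 5: E→I.

1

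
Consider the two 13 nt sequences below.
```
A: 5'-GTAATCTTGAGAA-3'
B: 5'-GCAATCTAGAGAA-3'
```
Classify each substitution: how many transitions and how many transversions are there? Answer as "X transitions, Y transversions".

1 transition, 1 transversion

Transitions (purine↔purine or pyrimidine↔pyrimidine): 2 T→C.
Transversions (purine↔pyrimidine): 8 T→A.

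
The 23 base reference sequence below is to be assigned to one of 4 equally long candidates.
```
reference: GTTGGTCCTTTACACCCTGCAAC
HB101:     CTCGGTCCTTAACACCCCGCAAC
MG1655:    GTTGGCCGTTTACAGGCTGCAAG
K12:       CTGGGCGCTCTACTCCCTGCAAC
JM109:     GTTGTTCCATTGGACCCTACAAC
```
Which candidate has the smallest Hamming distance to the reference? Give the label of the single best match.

HB101

Hamming distances to reference — HB101: 4; MG1655: 5; K12: 6; JM109: 5.
Smallest is HB101 with 4 mismatches.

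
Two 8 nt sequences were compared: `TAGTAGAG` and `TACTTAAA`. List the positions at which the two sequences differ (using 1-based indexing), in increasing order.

Differences at position 3 (G→C), position 5 (A→T), position 6 (G→A), position 8 (G→A).

3, 5, 6, 8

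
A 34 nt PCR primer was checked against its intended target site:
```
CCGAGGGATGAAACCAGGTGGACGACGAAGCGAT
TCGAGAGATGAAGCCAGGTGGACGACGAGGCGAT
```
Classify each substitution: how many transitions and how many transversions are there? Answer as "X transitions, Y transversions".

Mismatches (1-based):
site 1: C→T (pyrimidine→pyrimidine, transition)
site 6: G→A (purine→purine, transition)
site 13: A→G (purine→purine, transition)
site 29: A→G (purine→purine, transition)

4 transitions, 0 transversions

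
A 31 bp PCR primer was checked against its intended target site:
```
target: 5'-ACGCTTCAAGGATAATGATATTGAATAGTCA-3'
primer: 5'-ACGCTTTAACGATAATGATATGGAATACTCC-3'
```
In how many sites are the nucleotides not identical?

The sequences differ at sites 7, 10, 22, 28, 31 (1-based) — 5 in total.

5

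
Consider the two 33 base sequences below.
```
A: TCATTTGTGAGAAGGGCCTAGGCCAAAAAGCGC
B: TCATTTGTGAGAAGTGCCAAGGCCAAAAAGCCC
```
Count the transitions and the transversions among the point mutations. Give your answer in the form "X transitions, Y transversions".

Mismatches (1-based):
base 15: G→T (purine→pyrimidine, transversion)
base 19: T→A (pyrimidine→purine, transversion)
base 32: G→C (purine→pyrimidine, transversion)

0 transitions, 3 transversions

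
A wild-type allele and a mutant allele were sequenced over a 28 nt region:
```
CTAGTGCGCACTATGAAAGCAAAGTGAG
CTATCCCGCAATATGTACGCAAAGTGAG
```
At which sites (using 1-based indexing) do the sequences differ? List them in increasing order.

Scanning 1-based: 4: G/T; 5: T/C; 6: G/C; 11: C/A; 16: A/T; 18: A/C.

4, 5, 6, 11, 16, 18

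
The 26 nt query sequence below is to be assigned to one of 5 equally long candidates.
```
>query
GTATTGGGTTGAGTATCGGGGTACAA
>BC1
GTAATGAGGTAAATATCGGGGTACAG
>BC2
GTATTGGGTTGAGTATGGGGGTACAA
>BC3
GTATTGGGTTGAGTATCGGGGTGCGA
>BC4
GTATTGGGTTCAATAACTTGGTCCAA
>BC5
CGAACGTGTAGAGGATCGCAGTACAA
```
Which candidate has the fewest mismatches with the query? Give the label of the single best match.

Hamming distances to query — BC1: 6; BC2: 1; BC3: 2; BC4: 6; BC5: 9.
Smallest is BC2 with 1 mismatch.

BC2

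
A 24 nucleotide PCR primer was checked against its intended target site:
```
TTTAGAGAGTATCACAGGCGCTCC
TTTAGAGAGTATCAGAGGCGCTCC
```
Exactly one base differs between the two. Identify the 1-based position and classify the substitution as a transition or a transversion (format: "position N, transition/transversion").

The sequences differ only at position 15: C→G (pyrimidine→purine), a transversion.

position 15, transversion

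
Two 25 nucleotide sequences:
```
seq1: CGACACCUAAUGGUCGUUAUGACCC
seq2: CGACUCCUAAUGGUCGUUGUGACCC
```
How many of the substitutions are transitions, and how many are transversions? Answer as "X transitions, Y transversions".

1 transition, 1 transversion

Transitions (purine↔purine or pyrimidine↔pyrimidine): 19 A→G.
Transversions (purine↔pyrimidine): 5 A→U.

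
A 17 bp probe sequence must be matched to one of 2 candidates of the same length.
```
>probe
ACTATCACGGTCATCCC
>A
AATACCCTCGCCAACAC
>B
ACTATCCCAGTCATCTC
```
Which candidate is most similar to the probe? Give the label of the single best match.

B

Hamming distances to probe — A: 8; B: 3.
Smallest is B with 3 mismatches.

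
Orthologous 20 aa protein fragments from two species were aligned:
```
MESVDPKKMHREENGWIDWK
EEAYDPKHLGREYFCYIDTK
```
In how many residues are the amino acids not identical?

Comparing position by position, 11 residues differ: 1 (M/E), 3 (S/A), 4 (V/Y), 8 (K/H), 9 (M/L), 10 (H/G), 13 (E/Y), 14 (N/F), 15 (G/C), 16 (W/Y), 19 (W/T).

11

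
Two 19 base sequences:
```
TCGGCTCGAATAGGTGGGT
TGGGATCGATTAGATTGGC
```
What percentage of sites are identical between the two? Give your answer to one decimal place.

68.4%

Mismatches at positions 2, 5, 10, 14, 16, 19 (1-based): 6 of 19.
Identical positions: 13/19 = 68.42% → 68.4%.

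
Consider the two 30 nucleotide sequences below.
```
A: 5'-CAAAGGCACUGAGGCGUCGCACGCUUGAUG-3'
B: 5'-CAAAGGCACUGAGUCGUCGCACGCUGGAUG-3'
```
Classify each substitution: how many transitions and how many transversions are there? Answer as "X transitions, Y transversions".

0 transitions, 2 transversions

Transitions (purine↔purine or pyrimidine↔pyrimidine): none.
Transversions (purine↔pyrimidine): 14 G→U, 26 U→G.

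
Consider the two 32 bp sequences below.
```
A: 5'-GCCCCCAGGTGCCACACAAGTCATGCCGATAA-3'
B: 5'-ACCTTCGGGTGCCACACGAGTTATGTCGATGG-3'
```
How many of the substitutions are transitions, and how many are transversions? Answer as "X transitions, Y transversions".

9 transitions, 0 transversions

Mismatches (1-based):
position 1: G→A (purine→purine, transition)
position 4: C→T (pyrimidine→pyrimidine, transition)
position 5: C→T (pyrimidine→pyrimidine, transition)
position 7: A→G (purine→purine, transition)
position 18: A→G (purine→purine, transition)
position 22: C→T (pyrimidine→pyrimidine, transition)
position 26: C→T (pyrimidine→pyrimidine, transition)
position 31: A→G (purine→purine, transition)
position 32: A→G (purine→purine, transition)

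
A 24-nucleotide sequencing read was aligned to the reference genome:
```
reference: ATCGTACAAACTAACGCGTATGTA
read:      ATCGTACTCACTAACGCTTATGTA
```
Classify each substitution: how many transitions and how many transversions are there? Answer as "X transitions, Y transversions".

Transitions (purine↔purine or pyrimidine↔pyrimidine): none.
Transversions (purine↔pyrimidine): 8 A→T, 9 A→C, 18 G→T.

0 transitions, 3 transversions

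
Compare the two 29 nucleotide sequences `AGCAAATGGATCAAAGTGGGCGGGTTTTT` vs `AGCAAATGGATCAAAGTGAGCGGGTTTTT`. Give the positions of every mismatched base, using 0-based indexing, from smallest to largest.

18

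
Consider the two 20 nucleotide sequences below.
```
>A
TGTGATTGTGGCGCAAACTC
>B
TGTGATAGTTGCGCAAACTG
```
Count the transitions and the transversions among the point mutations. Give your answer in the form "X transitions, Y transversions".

Mismatches (1-based):
position 7: T→A (pyrimidine→purine, transversion)
position 10: G→T (purine→pyrimidine, transversion)
position 20: C→G (pyrimidine→purine, transversion)

0 transitions, 3 transversions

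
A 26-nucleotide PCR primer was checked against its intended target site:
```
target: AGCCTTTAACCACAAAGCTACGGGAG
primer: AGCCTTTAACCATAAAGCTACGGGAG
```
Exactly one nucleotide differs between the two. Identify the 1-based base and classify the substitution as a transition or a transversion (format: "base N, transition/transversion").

The sequences differ only at base 13: C→T (pyrimidine→pyrimidine), a transition.

base 13, transition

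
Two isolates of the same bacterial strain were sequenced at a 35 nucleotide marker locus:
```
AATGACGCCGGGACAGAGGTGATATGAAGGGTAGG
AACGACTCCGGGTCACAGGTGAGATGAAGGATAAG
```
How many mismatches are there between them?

7

Mismatches (1-based): position 3: T→C; position 7: G→T; position 13: A→T; position 16: G→C; position 23: T→G; position 31: G→A; position 34: G→A.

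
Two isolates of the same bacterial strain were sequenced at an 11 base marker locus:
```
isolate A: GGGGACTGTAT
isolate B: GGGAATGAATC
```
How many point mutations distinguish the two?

7

Mismatches (1-based): base 4: G→A; base 6: C→T; base 7: T→G; base 8: G→A; base 9: T→A; base 10: A→T; base 11: T→C.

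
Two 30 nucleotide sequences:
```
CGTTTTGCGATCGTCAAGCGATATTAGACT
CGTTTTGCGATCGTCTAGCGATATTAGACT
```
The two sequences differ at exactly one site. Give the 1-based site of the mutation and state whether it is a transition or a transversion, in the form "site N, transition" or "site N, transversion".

site 16, transversion

Site 16 changes A→T. A is a purine and T is a pyrimidine, so this is a transversion.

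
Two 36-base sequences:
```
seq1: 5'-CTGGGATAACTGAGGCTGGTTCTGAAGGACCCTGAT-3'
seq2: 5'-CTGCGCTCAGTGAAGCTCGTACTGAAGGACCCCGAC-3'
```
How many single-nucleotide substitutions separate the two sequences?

Comparing position by position, 9 positions differ: 4 (G/C), 6 (A/C), 8 (A/C), 10 (C/G), 14 (G/A), 18 (G/C), 21 (T/A), 33 (T/C), 36 (T/C).

9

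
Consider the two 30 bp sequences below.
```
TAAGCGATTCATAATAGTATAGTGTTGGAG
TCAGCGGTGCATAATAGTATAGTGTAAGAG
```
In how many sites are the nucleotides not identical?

5

Comparing position by position, 5 sites differ: 2 (A/C), 7 (A/G), 9 (T/G), 26 (T/A), 27 (G/A).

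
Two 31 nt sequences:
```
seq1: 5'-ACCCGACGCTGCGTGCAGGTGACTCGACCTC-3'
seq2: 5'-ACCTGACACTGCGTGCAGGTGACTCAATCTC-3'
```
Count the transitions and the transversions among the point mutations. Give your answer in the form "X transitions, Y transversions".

4 transitions, 0 transversions

Mismatches (1-based):
base 4: C→T (pyrimidine→pyrimidine, transition)
base 8: G→A (purine→purine, transition)
base 26: G→A (purine→purine, transition)
base 28: C→T (pyrimidine→pyrimidine, transition)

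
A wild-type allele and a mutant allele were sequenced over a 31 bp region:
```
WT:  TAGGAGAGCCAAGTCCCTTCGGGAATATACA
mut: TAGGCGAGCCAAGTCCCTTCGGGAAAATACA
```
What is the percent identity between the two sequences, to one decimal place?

93.5%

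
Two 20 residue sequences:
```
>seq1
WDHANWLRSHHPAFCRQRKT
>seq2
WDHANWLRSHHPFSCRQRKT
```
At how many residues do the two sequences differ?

2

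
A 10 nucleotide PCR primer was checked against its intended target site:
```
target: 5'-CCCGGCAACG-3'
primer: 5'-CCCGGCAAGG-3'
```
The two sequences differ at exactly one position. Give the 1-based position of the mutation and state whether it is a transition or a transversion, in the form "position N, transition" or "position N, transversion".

position 9, transversion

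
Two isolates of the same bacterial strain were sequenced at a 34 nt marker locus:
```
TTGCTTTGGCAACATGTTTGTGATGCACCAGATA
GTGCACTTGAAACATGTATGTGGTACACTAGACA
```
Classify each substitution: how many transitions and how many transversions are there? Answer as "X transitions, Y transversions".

Mismatches (1-based):
position 1: T→G (pyrimidine→purine, transversion)
position 5: T→A (pyrimidine→purine, transversion)
position 6: T→C (pyrimidine→pyrimidine, transition)
position 8: G→T (purine→pyrimidine, transversion)
position 10: C→A (pyrimidine→purine, transversion)
position 18: T→A (pyrimidine→purine, transversion)
position 23: A→G (purine→purine, transition)
position 25: G→A (purine→purine, transition)
position 29: C→T (pyrimidine→pyrimidine, transition)
position 33: T→C (pyrimidine→pyrimidine, transition)

5 transitions, 5 transversions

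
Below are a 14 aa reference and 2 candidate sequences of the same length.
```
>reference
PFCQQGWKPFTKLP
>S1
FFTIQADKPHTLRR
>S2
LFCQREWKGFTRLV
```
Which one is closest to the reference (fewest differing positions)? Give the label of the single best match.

S1 differs at 9 positions; S2 differs at 6 positions. The closest is S2.

S2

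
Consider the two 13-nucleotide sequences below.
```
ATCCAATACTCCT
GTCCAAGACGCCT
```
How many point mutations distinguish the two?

3

Comparing position by position, 3 bases differ: 1 (A/G), 7 (T/G), 10 (T/G).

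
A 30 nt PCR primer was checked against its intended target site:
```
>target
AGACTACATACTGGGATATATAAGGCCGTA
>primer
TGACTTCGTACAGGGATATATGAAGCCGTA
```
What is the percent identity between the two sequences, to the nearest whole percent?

80%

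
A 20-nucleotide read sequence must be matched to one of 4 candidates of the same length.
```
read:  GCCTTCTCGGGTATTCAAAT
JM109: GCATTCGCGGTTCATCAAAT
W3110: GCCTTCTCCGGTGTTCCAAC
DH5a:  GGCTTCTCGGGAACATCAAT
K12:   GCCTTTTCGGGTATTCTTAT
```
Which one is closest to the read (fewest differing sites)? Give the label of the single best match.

K12

JM109 differs at 5 sites; W3110 differs at 4 sites; DH5a differs at 6 sites; K12 differs at 3 sites. The closest is K12.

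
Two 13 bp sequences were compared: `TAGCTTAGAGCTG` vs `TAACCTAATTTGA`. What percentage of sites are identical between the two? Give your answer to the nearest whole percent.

38%

Mismatches at positions 3, 5, 8, 9, 10, 11, 12, 13 (1-based): 8 of 13.
Identical positions: 5/13 = 38.46% → 38%.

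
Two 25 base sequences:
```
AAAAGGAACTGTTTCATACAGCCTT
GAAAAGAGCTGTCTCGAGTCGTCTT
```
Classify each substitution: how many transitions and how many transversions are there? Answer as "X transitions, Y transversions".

Mismatches (1-based):
position 1: A→G (purine→purine, transition)
position 5: G→A (purine→purine, transition)
position 8: A→G (purine→purine, transition)
position 13: T→C (pyrimidine→pyrimidine, transition)
position 16: A→G (purine→purine, transition)
position 17: T→A (pyrimidine→purine, transversion)
position 18: A→G (purine→purine, transition)
position 19: C→T (pyrimidine→pyrimidine, transition)
position 20: A→C (purine→pyrimidine, transversion)
position 22: C→T (pyrimidine→pyrimidine, transition)

8 transitions, 2 transversions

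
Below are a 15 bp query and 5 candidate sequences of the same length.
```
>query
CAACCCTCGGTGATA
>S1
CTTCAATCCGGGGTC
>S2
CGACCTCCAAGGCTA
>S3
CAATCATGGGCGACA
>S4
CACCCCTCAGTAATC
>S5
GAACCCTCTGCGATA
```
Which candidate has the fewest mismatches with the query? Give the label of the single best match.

S5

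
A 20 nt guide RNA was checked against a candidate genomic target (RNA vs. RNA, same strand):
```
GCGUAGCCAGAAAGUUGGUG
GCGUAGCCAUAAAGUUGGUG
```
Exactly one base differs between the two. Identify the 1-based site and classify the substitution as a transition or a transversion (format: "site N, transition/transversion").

site 10, transversion

Site 10 changes G→U. G is a purine and U is a pyrimidine, so this is a transversion.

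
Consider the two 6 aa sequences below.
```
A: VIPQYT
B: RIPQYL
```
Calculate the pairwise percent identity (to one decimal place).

2 positions differ (1, 6), so 4 of 6 match: 4/6 = 66.67%.

66.7%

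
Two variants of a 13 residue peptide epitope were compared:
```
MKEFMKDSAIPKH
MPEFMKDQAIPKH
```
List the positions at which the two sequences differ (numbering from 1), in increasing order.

2, 8

Differences at position 2 (K→P), position 8 (S→Q).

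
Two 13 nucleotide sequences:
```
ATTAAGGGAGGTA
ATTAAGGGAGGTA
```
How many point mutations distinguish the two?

The two sequences are identical at every position.

0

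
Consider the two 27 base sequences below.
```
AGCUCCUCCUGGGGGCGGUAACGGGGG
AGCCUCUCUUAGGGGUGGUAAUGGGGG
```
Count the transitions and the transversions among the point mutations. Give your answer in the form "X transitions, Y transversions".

Transitions (purine↔purine or pyrimidine↔pyrimidine): 4 U→C, 5 C→U, 9 C→U, 11 G→A, 16 C→U, 22 C→U.
Transversions (purine↔pyrimidine): none.

6 transitions, 0 transversions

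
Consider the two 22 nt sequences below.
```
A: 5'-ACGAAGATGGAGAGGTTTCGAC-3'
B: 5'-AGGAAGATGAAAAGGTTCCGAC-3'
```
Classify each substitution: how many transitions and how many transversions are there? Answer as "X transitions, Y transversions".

Transitions (purine↔purine or pyrimidine↔pyrimidine): 10 G→A, 12 G→A, 18 T→C.
Transversions (purine↔pyrimidine): 2 C→G.

3 transitions, 1 transversion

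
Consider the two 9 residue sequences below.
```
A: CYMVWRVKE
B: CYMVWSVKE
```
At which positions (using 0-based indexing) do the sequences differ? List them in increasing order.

5

Scanning 0-based: 5: R/S.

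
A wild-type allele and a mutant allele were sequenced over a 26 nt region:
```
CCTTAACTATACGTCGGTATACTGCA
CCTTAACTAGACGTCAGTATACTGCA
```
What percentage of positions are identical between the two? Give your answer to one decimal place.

2 positions differ (10, 16), so 24 of 26 match: 24/26 = 92.31%.

92.3%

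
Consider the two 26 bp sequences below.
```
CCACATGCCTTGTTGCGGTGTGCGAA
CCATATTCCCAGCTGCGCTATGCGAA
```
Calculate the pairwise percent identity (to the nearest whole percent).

7 positions differ (4, 7, 10, 11, 13, 18, 20), so 19 of 26 match: 19/26 = 73.08%.

73%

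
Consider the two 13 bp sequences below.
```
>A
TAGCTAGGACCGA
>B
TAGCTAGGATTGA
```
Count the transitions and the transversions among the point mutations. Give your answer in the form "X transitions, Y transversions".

2 transitions, 0 transversions

Mismatches (1-based):
base 10: C→T (pyrimidine→pyrimidine, transition)
base 11: C→T (pyrimidine→pyrimidine, transition)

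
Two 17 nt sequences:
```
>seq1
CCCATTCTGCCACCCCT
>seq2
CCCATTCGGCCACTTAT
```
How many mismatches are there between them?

Mismatches (1-based): position 8: T→G; position 14: C→T; position 15: C→T; position 16: C→A.

4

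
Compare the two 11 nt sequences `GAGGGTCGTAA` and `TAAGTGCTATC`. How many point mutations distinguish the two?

8

Comparing position by position, 8 positions differ: 1 (G/T), 3 (G/A), 5 (G/T), 6 (T/G), 8 (G/T), 9 (T/A), 10 (A/T), 11 (A/C).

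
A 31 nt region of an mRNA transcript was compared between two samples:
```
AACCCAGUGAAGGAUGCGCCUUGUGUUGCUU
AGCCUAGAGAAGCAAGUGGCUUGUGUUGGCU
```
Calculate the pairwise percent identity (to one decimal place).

9 positions differ (2, 5, 8, 13, 15, 17, 19, 29, 30), so 22 of 31 match: 22/31 = 70.97%.

71.0%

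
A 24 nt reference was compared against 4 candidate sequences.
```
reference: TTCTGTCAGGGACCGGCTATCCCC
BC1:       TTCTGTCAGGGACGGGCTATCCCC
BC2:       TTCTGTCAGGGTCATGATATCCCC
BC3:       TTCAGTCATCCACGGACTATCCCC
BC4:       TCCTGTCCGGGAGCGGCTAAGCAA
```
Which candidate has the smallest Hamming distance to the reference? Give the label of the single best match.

BC1

BC1 differs at 1 position; BC2 differs at 4 positions; BC3 differs at 6 positions; BC4 differs at 7 positions. The closest is BC1.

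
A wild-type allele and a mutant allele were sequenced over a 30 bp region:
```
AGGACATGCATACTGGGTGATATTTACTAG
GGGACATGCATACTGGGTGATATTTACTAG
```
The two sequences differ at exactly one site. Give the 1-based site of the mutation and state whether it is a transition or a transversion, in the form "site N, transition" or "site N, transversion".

site 1, transition

Site 1 changes A→G. A is a purine and G is a purine, so this is a transition.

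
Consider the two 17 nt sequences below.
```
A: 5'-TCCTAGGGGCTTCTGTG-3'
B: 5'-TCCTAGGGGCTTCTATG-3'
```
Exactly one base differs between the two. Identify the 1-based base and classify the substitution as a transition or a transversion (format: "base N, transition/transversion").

base 15, transition

Base 15 changes G→A. G is a purine and A is a purine, so this is a transition.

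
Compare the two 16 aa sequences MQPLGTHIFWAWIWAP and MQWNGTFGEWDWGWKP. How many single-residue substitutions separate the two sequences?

8

The sequences differ at positions 3, 4, 7, 8, 9, 11, 13, 15 (1-based) — 8 in total.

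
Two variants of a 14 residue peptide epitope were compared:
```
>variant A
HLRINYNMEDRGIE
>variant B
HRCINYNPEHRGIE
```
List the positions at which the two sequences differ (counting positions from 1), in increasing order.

Scanning 1-based: 2: L/R; 3: R/C; 8: M/P; 10: D/H.

2, 3, 8, 10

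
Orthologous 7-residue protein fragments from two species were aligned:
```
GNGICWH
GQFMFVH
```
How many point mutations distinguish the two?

The sequences differ at positions 2, 3, 4, 5, 6 (1-based) — 5 in total.

5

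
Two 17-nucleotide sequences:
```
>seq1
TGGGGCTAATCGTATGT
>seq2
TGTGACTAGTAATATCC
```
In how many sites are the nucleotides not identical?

7

Mismatches (1-based): site 3: G→T; site 5: G→A; site 9: A→G; site 11: C→A; site 12: G→A; site 16: G→C; site 17: T→C.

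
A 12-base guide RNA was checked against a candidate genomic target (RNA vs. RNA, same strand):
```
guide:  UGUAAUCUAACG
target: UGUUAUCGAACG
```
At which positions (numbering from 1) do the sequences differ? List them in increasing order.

Differences at position 4 (A→U), position 8 (U→G).

4, 8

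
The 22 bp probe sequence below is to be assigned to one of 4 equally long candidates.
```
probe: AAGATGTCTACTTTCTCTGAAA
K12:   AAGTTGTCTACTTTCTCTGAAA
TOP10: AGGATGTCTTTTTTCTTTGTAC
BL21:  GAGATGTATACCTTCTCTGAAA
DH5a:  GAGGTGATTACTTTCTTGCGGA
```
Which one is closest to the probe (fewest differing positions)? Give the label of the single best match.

K12

K12 differs at 1 position; TOP10 differs at 6 positions; BL21 differs at 3 positions; DH5a differs at 9 positions. The closest is K12.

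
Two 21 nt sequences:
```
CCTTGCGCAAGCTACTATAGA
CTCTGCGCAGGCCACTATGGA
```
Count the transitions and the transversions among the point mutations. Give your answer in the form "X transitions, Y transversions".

5 transitions, 0 transversions

Transitions (purine↔purine or pyrimidine↔pyrimidine): 2 C→T, 3 T→C, 10 A→G, 13 T→C, 19 A→G.
Transversions (purine↔pyrimidine): none.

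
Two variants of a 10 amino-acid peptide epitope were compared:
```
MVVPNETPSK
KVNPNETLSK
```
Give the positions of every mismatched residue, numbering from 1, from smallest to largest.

1, 3, 8

Scanning 1-based: 1: M/K; 3: V/N; 8: P/L.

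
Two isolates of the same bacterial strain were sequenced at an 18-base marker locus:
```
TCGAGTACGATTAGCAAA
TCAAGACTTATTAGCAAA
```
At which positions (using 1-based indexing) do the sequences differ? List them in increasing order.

Differences at position 3 (G→A), position 6 (T→A), position 7 (A→C), position 8 (C→T), position 9 (G→T).

3, 6, 7, 8, 9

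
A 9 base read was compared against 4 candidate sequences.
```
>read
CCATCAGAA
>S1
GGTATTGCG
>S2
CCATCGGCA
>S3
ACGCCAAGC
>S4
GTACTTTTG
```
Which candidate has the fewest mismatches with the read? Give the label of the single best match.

Hamming distances to read — S1: 8; S2: 2; S3: 6; S4: 8.
Smallest is S2 with 2 mismatches.

S2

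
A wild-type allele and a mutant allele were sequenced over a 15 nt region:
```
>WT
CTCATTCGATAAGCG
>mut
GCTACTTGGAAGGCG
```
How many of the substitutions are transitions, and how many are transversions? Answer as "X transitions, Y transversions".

6 transitions, 2 transversions

Mismatches (1-based):
site 1: C→G (pyrimidine→purine, transversion)
site 2: T→C (pyrimidine→pyrimidine, transition)
site 3: C→T (pyrimidine→pyrimidine, transition)
site 5: T→C (pyrimidine→pyrimidine, transition)
site 7: C→T (pyrimidine→pyrimidine, transition)
site 9: A→G (purine→purine, transition)
site 10: T→A (pyrimidine→purine, transversion)
site 12: A→G (purine→purine, transition)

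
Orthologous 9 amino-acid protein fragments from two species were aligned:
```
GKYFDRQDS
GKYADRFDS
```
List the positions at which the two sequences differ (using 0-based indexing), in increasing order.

3, 6

Scanning 0-based: 3: F/A; 6: Q/F.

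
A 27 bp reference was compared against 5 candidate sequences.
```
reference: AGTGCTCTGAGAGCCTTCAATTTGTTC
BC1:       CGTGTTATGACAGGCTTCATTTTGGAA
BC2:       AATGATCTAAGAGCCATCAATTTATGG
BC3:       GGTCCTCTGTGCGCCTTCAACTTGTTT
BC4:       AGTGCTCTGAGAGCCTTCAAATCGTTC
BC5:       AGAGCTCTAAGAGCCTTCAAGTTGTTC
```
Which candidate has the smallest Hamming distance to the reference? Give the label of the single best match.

Hamming distances to reference — BC1: 9; BC2: 7; BC3: 6; BC4: 2; BC5: 3.
Smallest is BC4 with 2 mismatches.

BC4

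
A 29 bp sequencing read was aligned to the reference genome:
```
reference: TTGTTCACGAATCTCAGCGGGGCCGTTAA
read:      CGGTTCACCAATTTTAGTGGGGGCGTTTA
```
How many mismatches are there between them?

8

Comparing position by position, 8 positions differ: 1 (T/C), 2 (T/G), 9 (G/C), 13 (C/T), 15 (C/T), 18 (C/T), 23 (C/G), 28 (A/T).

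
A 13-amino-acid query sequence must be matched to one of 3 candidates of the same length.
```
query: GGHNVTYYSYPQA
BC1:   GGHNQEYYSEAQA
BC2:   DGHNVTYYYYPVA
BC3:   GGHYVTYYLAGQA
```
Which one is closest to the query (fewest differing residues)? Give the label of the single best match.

Hamming distances to query — BC1: 4; BC2: 3; BC3: 4.
Smallest is BC2 with 3 mismatches.

BC2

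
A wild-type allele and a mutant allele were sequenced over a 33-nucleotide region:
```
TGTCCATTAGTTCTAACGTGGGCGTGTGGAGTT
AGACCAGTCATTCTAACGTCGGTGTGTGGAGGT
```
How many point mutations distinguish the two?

8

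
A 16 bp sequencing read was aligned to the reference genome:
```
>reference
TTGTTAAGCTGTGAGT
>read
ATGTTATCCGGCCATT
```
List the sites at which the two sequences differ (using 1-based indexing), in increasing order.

1, 7, 8, 10, 12, 13, 15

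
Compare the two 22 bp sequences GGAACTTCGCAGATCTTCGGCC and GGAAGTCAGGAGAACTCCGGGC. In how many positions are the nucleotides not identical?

The sequences differ at positions 5, 7, 8, 10, 14, 17, 21 (1-based) — 7 in total.

7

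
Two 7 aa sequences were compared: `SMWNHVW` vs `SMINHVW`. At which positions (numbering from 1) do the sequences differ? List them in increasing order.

3

Scanning 1-based: 3: W/I.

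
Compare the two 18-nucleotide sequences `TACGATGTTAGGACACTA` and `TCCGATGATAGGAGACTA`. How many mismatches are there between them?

Comparing position by position, 3 positions differ: 2 (A/C), 8 (T/A), 14 (C/G).

3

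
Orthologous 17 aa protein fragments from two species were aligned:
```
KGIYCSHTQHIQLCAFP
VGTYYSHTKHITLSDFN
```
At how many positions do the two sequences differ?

8

Comparing position by position, 8 positions differ: 1 (K/V), 3 (I/T), 5 (C/Y), 9 (Q/K), 12 (Q/T), 14 (C/S), 15 (A/D), 17 (P/N).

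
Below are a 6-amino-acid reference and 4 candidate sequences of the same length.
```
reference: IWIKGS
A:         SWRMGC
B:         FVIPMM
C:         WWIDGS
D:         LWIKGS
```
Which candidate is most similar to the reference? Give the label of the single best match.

D

Hamming distances to reference — A: 4; B: 5; C: 2; D: 1.
Smallest is D with 1 mismatch.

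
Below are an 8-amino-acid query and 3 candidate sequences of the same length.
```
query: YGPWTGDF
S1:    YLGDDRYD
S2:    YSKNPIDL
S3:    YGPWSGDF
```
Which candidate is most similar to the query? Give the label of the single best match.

S1 differs at 7 residues; S2 differs at 6 residues; S3 differs at 1 residue. The closest is S3.

S3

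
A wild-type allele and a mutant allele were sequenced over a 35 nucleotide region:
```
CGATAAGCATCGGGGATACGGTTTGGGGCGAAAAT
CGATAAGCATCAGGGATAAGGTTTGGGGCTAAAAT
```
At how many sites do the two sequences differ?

3

Mismatches (1-based): site 12: G→A; site 19: C→A; site 30: G→T.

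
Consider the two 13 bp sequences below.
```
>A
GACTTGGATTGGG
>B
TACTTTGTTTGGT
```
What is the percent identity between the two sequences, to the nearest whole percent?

Mismatches at positions 1, 6, 8, 13 (1-based): 4 of 13.
Identical positions: 9/13 = 69.23% → 69%.

69%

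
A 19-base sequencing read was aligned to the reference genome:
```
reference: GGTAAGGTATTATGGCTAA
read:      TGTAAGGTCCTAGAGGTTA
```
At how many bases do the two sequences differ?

Comparing position by position, 7 bases differ: 1 (G/T), 9 (A/C), 10 (T/C), 13 (T/G), 14 (G/A), 16 (C/G), 18 (A/T).

7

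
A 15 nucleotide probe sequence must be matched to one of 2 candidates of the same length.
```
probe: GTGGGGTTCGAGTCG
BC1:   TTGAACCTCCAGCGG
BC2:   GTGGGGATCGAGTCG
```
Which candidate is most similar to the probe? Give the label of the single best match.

BC2

BC1 differs at 8 bases; BC2 differs at 1 base. The closest is BC2.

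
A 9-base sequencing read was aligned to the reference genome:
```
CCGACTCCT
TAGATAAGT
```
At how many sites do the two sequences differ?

Mismatches (1-based): site 1: C→T; site 2: C→A; site 5: C→T; site 6: T→A; site 7: C→A; site 8: C→G.

6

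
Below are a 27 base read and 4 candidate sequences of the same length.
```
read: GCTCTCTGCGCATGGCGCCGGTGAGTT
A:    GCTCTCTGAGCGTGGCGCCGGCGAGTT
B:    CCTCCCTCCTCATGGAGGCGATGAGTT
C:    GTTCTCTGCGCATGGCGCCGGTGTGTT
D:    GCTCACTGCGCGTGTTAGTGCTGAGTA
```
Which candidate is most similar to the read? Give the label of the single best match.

Hamming distances to read — A: 3; B: 7; C: 2; D: 9.
Smallest is C with 2 mismatches.

C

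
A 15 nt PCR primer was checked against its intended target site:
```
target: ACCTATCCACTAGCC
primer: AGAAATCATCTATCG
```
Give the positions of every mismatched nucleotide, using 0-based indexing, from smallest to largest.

1, 2, 3, 7, 8, 12, 14

Differences at position 1 (C→G), position 2 (C→A), position 3 (T→A), position 7 (C→A), position 8 (A→T), position 12 (G→T), position 14 (C→G).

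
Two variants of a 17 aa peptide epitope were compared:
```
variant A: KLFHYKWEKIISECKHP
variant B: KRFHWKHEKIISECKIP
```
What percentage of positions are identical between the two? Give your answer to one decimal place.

Mismatches at positions 2, 5, 7, 16 (1-based): 4 of 17.
Identical positions: 13/17 = 76.47% → 76.5%.

76.5%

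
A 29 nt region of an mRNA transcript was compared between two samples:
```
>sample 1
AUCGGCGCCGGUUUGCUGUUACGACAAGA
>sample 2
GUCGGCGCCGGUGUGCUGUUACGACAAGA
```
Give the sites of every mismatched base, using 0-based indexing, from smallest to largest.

0, 12

Scanning 0-based: 0: A/G; 12: U/G.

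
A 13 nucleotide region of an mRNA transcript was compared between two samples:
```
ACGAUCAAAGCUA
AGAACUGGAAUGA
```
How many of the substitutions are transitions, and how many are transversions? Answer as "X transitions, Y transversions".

7 transitions, 2 transversions

Mismatches (1-based):
base 2: C→G (pyrimidine→purine, transversion)
base 3: G→A (purine→purine, transition)
base 5: U→C (pyrimidine→pyrimidine, transition)
base 6: C→U (pyrimidine→pyrimidine, transition)
base 7: A→G (purine→purine, transition)
base 8: A→G (purine→purine, transition)
base 10: G→A (purine→purine, transition)
base 11: C→U (pyrimidine→pyrimidine, transition)
base 12: U→G (pyrimidine→purine, transversion)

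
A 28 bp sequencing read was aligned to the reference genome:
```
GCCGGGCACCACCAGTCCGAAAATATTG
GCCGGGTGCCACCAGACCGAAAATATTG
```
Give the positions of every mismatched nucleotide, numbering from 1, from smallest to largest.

Differences at position 7 (C→T), position 8 (A→G), position 16 (T→A).

7, 8, 16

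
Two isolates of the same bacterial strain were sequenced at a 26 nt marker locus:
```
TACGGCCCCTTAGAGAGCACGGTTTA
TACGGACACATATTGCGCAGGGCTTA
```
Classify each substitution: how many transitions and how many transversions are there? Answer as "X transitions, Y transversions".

Mismatches (1-based):
position 6: C→A (pyrimidine→purine, transversion)
position 8: C→A (pyrimidine→purine, transversion)
position 10: T→A (pyrimidine→purine, transversion)
position 13: G→T (purine→pyrimidine, transversion)
position 14: A→T (purine→pyrimidine, transversion)
position 16: A→C (purine→pyrimidine, transversion)
position 20: C→G (pyrimidine→purine, transversion)
position 23: T→C (pyrimidine→pyrimidine, transition)

1 transition, 7 transversions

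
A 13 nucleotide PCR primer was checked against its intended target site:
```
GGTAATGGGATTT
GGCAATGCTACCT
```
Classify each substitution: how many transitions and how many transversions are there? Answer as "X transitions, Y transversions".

3 transitions, 2 transversions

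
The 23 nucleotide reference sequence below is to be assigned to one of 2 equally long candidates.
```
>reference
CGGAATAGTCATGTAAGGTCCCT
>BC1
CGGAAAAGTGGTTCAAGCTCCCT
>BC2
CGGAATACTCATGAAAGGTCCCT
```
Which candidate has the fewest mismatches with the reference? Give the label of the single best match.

BC2

BC1 differs at 6 sites; BC2 differs at 2 sites. The closest is BC2.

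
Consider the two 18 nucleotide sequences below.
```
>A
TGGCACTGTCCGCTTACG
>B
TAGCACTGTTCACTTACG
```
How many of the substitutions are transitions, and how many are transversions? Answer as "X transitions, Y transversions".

Mismatches (1-based):
position 2: G→A (purine→purine, transition)
position 10: C→T (pyrimidine→pyrimidine, transition)
position 12: G→A (purine→purine, transition)

3 transitions, 0 transversions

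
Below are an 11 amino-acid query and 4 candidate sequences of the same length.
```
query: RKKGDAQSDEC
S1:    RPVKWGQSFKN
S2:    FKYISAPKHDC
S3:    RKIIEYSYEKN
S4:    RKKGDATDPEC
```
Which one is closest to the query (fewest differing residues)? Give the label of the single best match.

Hamming distances to query — S1: 8; S2: 8; S3: 9; S4: 3.
Smallest is S4 with 3 mismatches.

S4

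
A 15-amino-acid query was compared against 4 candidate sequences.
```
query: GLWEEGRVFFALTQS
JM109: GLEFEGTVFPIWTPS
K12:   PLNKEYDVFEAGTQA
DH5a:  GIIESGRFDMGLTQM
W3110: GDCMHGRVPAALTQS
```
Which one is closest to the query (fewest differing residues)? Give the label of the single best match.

W3110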